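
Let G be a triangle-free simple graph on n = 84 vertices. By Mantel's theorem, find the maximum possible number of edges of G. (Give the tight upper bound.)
ex(84, K_3) = ⌊84^2/4⌋ = 1764

Mantel (1907): a triangle-free graph on n vertices has at most ⌊n^2/4⌋ edges, with equality for the complete bipartite graph K_{⌊n/2⌋, ⌈n/2⌉}. For n = 84: ⌊84^2/4⌋ = ⌊7056/4⌋ = 1764. The extremal graph is K_{42, 42}, which has 42·42 = 1764 edges.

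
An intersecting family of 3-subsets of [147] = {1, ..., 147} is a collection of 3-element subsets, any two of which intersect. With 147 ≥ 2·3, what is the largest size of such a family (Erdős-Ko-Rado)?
max |F| = C(146, 2) = 10585

The Erdős-Ko-Rado theorem states: for n ≥ 2k, an intersecting family of k-subsets of an n-element set has size at most C(n − 1, k − 1), with equality for 'star' families {A ⊆ [n] : |A| = k, i ∈ A} (fix an element i). For n = 147, k = 3: C(146, 2) = 10585.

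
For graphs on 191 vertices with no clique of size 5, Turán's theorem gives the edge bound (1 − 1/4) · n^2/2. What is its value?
Turán density bound = (3/4) · 191^2/2 = 109443/8 ≈ 13680.375

Turán's theorem: ex(n, K_{r+1}) is achieved by the complete r-partite Turán graph T(n, r) with parts as balanced as possible, and is at most (1 − 1/r) · n^2/2. For r = 4, n = 191: the density bound is (3/4) · 36481/2 = 109443/8 ≈ 13680.375. The integer-valued extremum is e(T(191, 4)) = 13680, which is strictly less than the density bound 109443/8 since 4 ∤ 191 (the parts of T(191, 4) cannot all be equal).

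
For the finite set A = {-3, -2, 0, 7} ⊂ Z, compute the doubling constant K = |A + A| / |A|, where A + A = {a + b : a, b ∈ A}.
K = |A + A| / |A| = 10/4 = 5/2

Enumerate A + A = {a + b : a, b ∈ A}. With |A| = 4, there are |A|^2 = 16 ordered sum pairs; collecting distinct values, A + A = {-6, -5, -4, -3, -2, 0, 4, 5, 7, 14}, so |A + A| = 10. Thus K = 10/4 = 5/2. For comparison, the minimum possible |A + A| over all 4-element sets is 2·4 − 1 = 7 (so min K = 7/4), attained only by arithmetic progressions.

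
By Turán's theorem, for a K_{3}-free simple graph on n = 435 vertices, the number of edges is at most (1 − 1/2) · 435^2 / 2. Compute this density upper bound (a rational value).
Turán density bound = (1/2) · 435^2/2 = 189225/4 ≈ 47306.25

Turán's theorem: ex(n, K_{r+1}) is achieved by the complete r-partite Turán graph T(n, r) with parts as balanced as possible, and is at most (1 − 1/r) · n^2/2. For r = 2, n = 435: the density bound is (1/2) · 189225/2 = 189225/4 ≈ 47306.25. The integer-valued extremum is e(T(435, 2)) = 47306, which is strictly less than the density bound 189225/4 since 2 ∤ 435 (the parts of T(435, 2) cannot all be equal).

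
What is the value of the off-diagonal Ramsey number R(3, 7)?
R(3, 7) = 23

Lower bound: an explicit 2-colouring of K_{22} (typically a Paley-type or other structured construction) avoids a red K_3 and a blue K_7, showing R(3, 7) > 22.
Upper bound: the simple Erdős–Szekeres recurrence only gives R(3, 7) ≤ 25; the tight bound R(3, 7) ≤ 23 requires a sharper case analysis (or computer search) of 2-colourings of K_{23}.
Hence R(3, 7) = 23.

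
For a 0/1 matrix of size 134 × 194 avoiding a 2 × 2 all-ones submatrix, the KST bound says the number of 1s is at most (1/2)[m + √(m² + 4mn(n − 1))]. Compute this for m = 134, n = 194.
z(134, 194; 2, 2) ≤ (1/2)[134 + √(134² + 4·134·194·193)] = (1/2)[134 + √20086868] = 2307.9188

Kővári–Sós–Turán: let r_1, ..., r_134 be the row sums and z = Σ r_i the total number of 1s. Each pair of columns can share at most one row with both entries 1 (else a 2×2 all-ones block appears), so Σ_i C(r_i, 2) ≤ C(194, 2) = 18721. By convexity Σ_i C(r_i, 2) ≥ 134·C(z/134, 2) = z(z − 134)/(2·134), giving z² − 134z − 134·194·193 ≤ 0 and hence z ≤ (1/2)[134 + √(17956 + 4·5017228)] = (1/2)[134 + √20086868] ≈ (1/2)(134 + 4481.8376) = 2307.9188.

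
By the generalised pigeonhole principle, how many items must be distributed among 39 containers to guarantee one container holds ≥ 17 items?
n = (17 − 1)·39 + 1 = 625

By the generalised pigeonhole principle, to guarantee some box contains ≥ r objects we need more than (r − 1) · k objects total. Threshold: n = (r − 1) · k + 1. With r = 17 and k = 39: n = 16 · 39 + 1 = 624 + 1 = 625. For n = 624 = 16 · 39, we can put exactly 16 objects in every box, avoiding 17 in any single one — so 625 is tight.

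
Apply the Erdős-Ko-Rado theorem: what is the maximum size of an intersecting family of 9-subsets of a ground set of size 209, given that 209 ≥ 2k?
max |F| = C(208, 8) = 75824205888366

Erdős-Ko-Rado (1961): when n ≥ 2k, max |F| = C(n−1, k−1). The bound is attained by the star {A : i ∈ A} for any fixed i ∈ [n]. Here C(209−1, 9−1) = C(208, 8) = 75824205888366.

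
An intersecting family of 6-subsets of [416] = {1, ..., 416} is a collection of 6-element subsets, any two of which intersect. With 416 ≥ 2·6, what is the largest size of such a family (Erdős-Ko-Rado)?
max |F| = C(415, 5) = 100128170583

The Erdős-Ko-Rado theorem states: for n ≥ 2k, an intersecting family of k-subsets of an n-element set has size at most C(n − 1, k − 1), with equality for 'star' families {A ⊆ [n] : |A| = k, i ∈ A} (fix an element i). For n = 416, k = 6: C(415, 5) = 100128170583.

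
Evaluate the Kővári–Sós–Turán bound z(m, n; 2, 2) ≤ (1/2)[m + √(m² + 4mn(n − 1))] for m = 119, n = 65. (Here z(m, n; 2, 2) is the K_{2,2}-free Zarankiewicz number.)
z(119, 65; 2, 2) ≤ (1/2)[119 + √(119² + 4·119·65·64)] = (1/2)[119 + √1994321] = 765.6022

Kővári–Sós–Turán: let r_1, ..., r_119 be the row sums and z = Σ r_i the total number of 1s. Each pair of columns can share at most one row with both entries 1 (else a 2×2 all-ones block appears), so Σ_i C(r_i, 2) ≤ C(65, 2) = 2080. By convexity Σ_i C(r_i, 2) ≥ 119·C(z/119, 2) = z(z − 119)/(2·119), giving z² − 119z − 119·65·64 ≤ 0 and hence z ≤ (1/2)[119 + √(14161 + 4·495040)] = (1/2)[119 + √1994321] ≈ (1/2)(119 + 1412.2043) = 765.6022.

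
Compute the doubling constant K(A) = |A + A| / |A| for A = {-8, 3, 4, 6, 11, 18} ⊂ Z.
K = |A + A| / |A| = 19/6

Enumerate A + A = {a + b : a, b ∈ A}. With |A| = 6, there are |A|^2 = 36 ordered sum pairs; collecting distinct values, A + A = {-16, -5, -4, -2, 3, 6, 7, 8, 9, 10, 12, 14, 15, 17, 21, 22, 24, 29, 36}, so |A + A| = 19. Thus K = 19/6. For comparison, the minimum possible |A + A| over all 6-element sets is 2·6 − 1 = 11 (so min K = 11/6), attained only by arithmetic progressions.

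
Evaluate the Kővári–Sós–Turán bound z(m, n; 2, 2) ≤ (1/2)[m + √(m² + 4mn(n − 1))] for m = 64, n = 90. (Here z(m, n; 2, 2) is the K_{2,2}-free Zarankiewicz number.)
z(64, 90; 2, 2) ≤ (1/2)[64 + √(64² + 4·64·90·89)] = (1/2)[64 + √2054656] = 748.7036

Kővári–Sós–Turán: let r_1, ..., r_64 be the row sums and z = Σ r_i the total number of 1s. Each pair of columns can share at most one row with both entries 1 (else a 2×2 all-ones block appears), so Σ_i C(r_i, 2) ≤ C(90, 2) = 4005. By convexity Σ_i C(r_i, 2) ≥ 64·C(z/64, 2) = z(z − 64)/(2·64), giving z² − 64z − 64·90·89 ≤ 0 and hence z ≤ (1/2)[64 + √(4096 + 4·512640)] = (1/2)[64 + √2054656] ≈ (1/2)(64 + 1433.4071) = 748.7036.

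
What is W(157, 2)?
W(157, 2) = 157 + 1 = 158

A 2-term AP is any pair of integers, so a monochromatic 2-AP exists iff some colour is used at least twice. With 157 colours, the colouring i ↦ i on {1, ..., 157} uses each colour once, avoiding any monochromatic pair, so W(157, 2) > 157. For {1, ..., 158}, pigeonhole forces two integers of the same colour, which form a monochromatic 2-AP. Hence W(157, 2) = 158.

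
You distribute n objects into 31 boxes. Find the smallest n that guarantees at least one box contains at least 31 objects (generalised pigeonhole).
n = (31 − 1)·31 + 1 = 931

By the generalised pigeonhole principle, to guarantee some box contains ≥ r objects we need more than (r − 1) · k objects total. Threshold: n = (r − 1) · k + 1. With r = 31 and k = 31: n = 30 · 31 + 1 = 930 + 1 = 931. For n = 930 = 30 · 31, we can put exactly 30 objects in every box, avoiding 31 in any single one — so 931 is tight.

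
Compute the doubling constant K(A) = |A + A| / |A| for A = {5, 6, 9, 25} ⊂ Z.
K = |A + A| / |A| = 10/4 = 5/2

Enumerate A + A = {a + b : a, b ∈ A}. With |A| = 4, there are |A|^2 = 16 ordered sum pairs; collecting distinct values, A + A = {10, 11, 12, 14, 15, 18, 30, 31, 34, 50}, so |A + A| = 10. Thus K = 10/4 = 5/2. For comparison, the minimum possible |A + A| over all 4-element sets is 2·4 − 1 = 7 (so min K = 7/4), attained only by arithmetic progressions.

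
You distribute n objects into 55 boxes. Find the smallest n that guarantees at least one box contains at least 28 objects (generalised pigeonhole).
n = (28 − 1)·55 + 1 = 1486

By the generalised pigeonhole principle, to guarantee some box contains ≥ r objects we need more than (r − 1) · k objects total. Threshold: n = (r − 1) · k + 1. With r = 28 and k = 55: n = 27 · 55 + 1 = 1485 + 1 = 1486. For n = 1485 = 27 · 55, we can put exactly 27 objects in every box, avoiding 28 in any single one — so 1486 is tight.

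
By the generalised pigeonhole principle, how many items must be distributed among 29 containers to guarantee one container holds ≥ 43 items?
n = (43 − 1)·29 + 1 = 1219

By the generalised pigeonhole principle, to guarantee some box contains ≥ r objects we need more than (r − 1) · k objects total. Threshold: n = (r − 1) · k + 1. With r = 43 and k = 29: n = 42 · 29 + 1 = 1218 + 1 = 1219. For n = 1218 = 42 · 29, we can put exactly 42 objects in every box, avoiding 43 in any single one — so 1219 is tight.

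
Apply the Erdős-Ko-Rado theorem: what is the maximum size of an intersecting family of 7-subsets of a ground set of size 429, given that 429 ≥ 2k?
max |F| = C(428, 6) = 8242214273580

Erdős-Ko-Rado (1961): when n ≥ 2k, max |F| = C(n−1, k−1). The bound is attained by the star {A : i ∈ A} for any fixed i ∈ [n]. Here C(429−1, 7−1) = C(428, 6) = 8242214273580.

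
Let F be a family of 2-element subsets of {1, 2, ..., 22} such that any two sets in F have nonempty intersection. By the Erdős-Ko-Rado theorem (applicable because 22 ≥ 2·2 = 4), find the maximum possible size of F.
max |F| = C(21, 1) = 21

The Erdős-Ko-Rado theorem states: for n ≥ 2k, an intersecting family of k-subsets of an n-element set has size at most C(n − 1, k − 1), with equality for 'star' families {A ⊆ [n] : |A| = k, i ∈ A} (fix an element i). For n = 22, k = 2: C(21, 1) = 21.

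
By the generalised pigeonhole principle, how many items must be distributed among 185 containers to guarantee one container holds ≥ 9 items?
n = (9 − 1)·185 + 1 = 1481

By the generalised pigeonhole principle, to guarantee some box contains ≥ r objects we need more than (r − 1) · k objects total. Threshold: n = (r − 1) · k + 1. With r = 9 and k = 185: n = 8 · 185 + 1 = 1480 + 1 = 1481. For n = 1480 = 8 · 185, we can put exactly 8 objects in every box, avoiding 9 in any single one — so 1481 is tight.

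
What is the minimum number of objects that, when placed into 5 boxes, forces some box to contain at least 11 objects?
n = (11 − 1)·5 + 1 = 51

By the generalised pigeonhole principle, to guarantee some box contains ≥ r objects we need more than (r − 1) · k objects total. Threshold: n = (r − 1) · k + 1. With r = 11 and k = 5: n = 10 · 5 + 1 = 50 + 1 = 51. For n = 50 = 10 · 5, we can put exactly 10 objects in every box, avoiding 11 in any single one — so 51 is tight.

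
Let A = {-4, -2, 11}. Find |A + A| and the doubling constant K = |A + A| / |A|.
K = |A + A| / |A| = 6/3 = 2

Enumerate A + A = {a + b : a, b ∈ A}. With |A| = 3, there are |A|^2 = 9 ordered sum pairs; collecting distinct values, A + A = {-8, -6, -4, 7, 9, 22}, so |A + A| = 6. Thus K = 6/3 = 2. For comparison, the minimum possible |A + A| over all 3-element sets is 2·3 − 1 = 5 (so min K = 5/3), attained only by arithmetic progressions.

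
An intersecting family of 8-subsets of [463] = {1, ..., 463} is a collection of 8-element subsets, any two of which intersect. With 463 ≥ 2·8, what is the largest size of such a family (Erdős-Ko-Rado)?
max |F| = C(462, 7) = 851587743973032

The Erdős-Ko-Rado theorem states: for n ≥ 2k, an intersecting family of k-subsets of an n-element set has size at most C(n − 1, k − 1), with equality for 'star' families {A ⊆ [n] : |A| = k, i ∈ A} (fix an element i). For n = 463, k = 8: C(462, 7) = 851587743973032.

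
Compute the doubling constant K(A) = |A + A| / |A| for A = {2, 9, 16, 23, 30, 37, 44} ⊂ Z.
K = |A + A| / |A| = 13/7

Enumerate A + A = {a + b : a, b ∈ A}. With |A| = 7, there are |A|^2 = 49 ordered sum pairs; collecting distinct values, A + A = {4, 11, 18, 25, 32, 39, 46, 53, 60, 67, 74, 81, 88}, so |A + A| = 13. Thus K = 13/7. Here |A + A| = 2|A| − 1 = 13, the minimum possible — so K = 13/7 is minimal, which holds iff A is an arithmetic progression.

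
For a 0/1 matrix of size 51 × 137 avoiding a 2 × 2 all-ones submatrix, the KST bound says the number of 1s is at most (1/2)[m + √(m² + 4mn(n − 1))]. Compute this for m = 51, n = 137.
z(51, 137; 2, 2) ≤ (1/2)[51 + √(51² + 4·51·137·136)] = (1/2)[51 + √3803529] = 1000.6319

Kővári–Sós–Turán: let r_1, ..., r_51 be the row sums and z = Σ r_i the total number of 1s. Each pair of columns can share at most one row with both entries 1 (else a 2×2 all-ones block appears), so Σ_i C(r_i, 2) ≤ C(137, 2) = 9316. By convexity Σ_i C(r_i, 2) ≥ 51·C(z/51, 2) = z(z − 51)/(2·51), giving z² − 51z − 51·137·136 ≤ 0 and hence z ≤ (1/2)[51 + √(2601 + 4·950232)] = (1/2)[51 + √3803529] ≈ (1/2)(51 + 1950.2638) = 1000.6319.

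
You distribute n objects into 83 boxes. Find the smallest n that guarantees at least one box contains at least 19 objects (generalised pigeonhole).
n = (19 − 1)·83 + 1 = 1495

By the generalised pigeonhole principle, to guarantee some box contains ≥ r objects we need more than (r − 1) · k objects total. Threshold: n = (r − 1) · k + 1. With r = 19 and k = 83: n = 18 · 83 + 1 = 1494 + 1 = 1495. For n = 1494 = 18 · 83, we can put exactly 18 objects in every box, avoiding 19 in any single one — so 1495 is tight.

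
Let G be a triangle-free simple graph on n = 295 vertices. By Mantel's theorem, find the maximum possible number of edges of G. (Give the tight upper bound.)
ex(295, K_3) = ⌊295^2/4⌋ = 21756

Mantel (1907): a triangle-free graph on n vertices has at most ⌊n^2/4⌋ edges, with equality for the complete bipartite graph K_{⌊n/2⌋, ⌈n/2⌉}. For n = 295: ⌊295^2/4⌋ = ⌊87025/4⌋ = 21756. The extremal graph is K_{147, 148}, which has 147·148 = 21756 edges.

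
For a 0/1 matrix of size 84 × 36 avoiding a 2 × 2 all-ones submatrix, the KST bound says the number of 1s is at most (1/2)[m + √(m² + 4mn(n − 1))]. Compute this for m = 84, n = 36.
z(84, 36; 2, 2) ≤ (1/2)[84 + √(84² + 4·84·36·35)] = (1/2)[84 + √430416] = 370.0305

Kővári–Sós–Turán: let r_1, ..., r_84 be the row sums and z = Σ r_i the total number of 1s. Each pair of columns can share at most one row with both entries 1 (else a 2×2 all-ones block appears), so Σ_i C(r_i, 2) ≤ C(36, 2) = 630. By convexity Σ_i C(r_i, 2) ≥ 84·C(z/84, 2) = z(z − 84)/(2·84), giving z² − 84z − 84·36·35 ≤ 0 and hence z ≤ (1/2)[84 + √(7056 + 4·105840)] = (1/2)[84 + √430416] ≈ (1/2)(84 + 656.061) = 370.0305.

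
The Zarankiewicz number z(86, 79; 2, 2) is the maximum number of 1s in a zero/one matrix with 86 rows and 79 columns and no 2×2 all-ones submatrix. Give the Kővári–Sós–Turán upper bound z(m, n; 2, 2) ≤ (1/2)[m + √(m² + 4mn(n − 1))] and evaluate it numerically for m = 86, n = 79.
z(86, 79; 2, 2) ≤ (1/2)[86 + √(86² + 4·86·79·78)] = (1/2)[86 + √2127124] = 772.2332

Kővári–Sós–Turán: let r_1, ..., r_86 be the row sums and z = Σ r_i the total number of 1s. Each pair of columns can share at most one row with both entries 1 (else a 2×2 all-ones block appears), so Σ_i C(r_i, 2) ≤ C(79, 2) = 3081. By convexity Σ_i C(r_i, 2) ≥ 86·C(z/86, 2) = z(z − 86)/(2·86), giving z² − 86z − 86·79·78 ≤ 0 and hence z ≤ (1/2)[86 + √(7396 + 4·529932)] = (1/2)[86 + √2127124] ≈ (1/2)(86 + 1458.4663) = 772.2332.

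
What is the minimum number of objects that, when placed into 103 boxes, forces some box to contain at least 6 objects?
n = (6 − 1)·103 + 1 = 516

By the generalised pigeonhole principle, to guarantee some box contains ≥ r objects we need more than (r − 1) · k objects total. Threshold: n = (r − 1) · k + 1. With r = 6 and k = 103: n = 5 · 103 + 1 = 515 + 1 = 516. For n = 515 = 5 · 103, we can put exactly 5 objects in every box, avoiding 6 in any single one — so 516 is tight.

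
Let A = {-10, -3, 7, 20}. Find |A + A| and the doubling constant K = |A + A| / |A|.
K = |A + A| / |A| = 10/4 = 5/2

Enumerate A + A = {a + b : a, b ∈ A}. With |A| = 4, there are |A|^2 = 16 ordered sum pairs; collecting distinct values, A + A = {-20, -13, -6, -3, 4, 10, 14, 17, 27, 40}, so |A + A| = 10. Thus K = 10/4 = 5/2. For comparison, the minimum possible |A + A| over all 4-element sets is 2·4 − 1 = 7 (so min K = 7/4), attained only by arithmetic progressions.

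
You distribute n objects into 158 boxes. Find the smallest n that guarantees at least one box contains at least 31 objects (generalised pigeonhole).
n = (31 − 1)·158 + 1 = 4741

By the generalised pigeonhole principle, to guarantee some box contains ≥ r objects we need more than (r − 1) · k objects total. Threshold: n = (r − 1) · k + 1. With r = 31 and k = 158: n = 30 · 158 + 1 = 4740 + 1 = 4741. For n = 4740 = 30 · 158, we can put exactly 30 objects in every box, avoiding 31 in any single one — so 4741 is tight.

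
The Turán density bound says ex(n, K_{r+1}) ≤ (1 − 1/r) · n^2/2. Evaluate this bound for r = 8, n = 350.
Turán density bound = (7/8) · 350^2/2 = 214375/4 ≈ 53593.75

Turán's theorem: ex(n, K_{r+1}) is achieved by the complete r-partite Turán graph T(n, r) with parts as balanced as possible, and is at most (1 − 1/r) · n^2/2. For r = 8, n = 350: the density bound is (7/8) · 122500/2 = 214375/4 ≈ 53593.75. The integer-valued extremum is e(T(350, 8)) = 53593, which is strictly less than the density bound 214375/4 since 8 ∤ 350 (the parts of T(350, 8) cannot all be equal).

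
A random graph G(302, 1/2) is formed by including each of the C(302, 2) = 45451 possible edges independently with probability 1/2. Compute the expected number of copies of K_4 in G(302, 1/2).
E[# K_4] = C(302, 4) · (1/2)^C(4, 2) = 339746225 / 2^6 = 5308534.765625

For each 4-subset S of vertices (there are C(302, 4) = 339746225 such S), let X_S = 1 if S induces a K_4 (all C(4, 2) = 6 edges present). Then P(X_S = 1) = (1/2)^6 = 1/64. By linearity of expectation, E[# K_4] = C(302, 4) · (1/2)^6 = 339746225 / 64 = 5308534.765625.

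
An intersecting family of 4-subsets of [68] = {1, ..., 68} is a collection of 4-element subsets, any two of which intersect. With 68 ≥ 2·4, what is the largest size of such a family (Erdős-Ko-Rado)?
max |F| = C(67, 3) = 47905

The Erdős-Ko-Rado theorem states: for n ≥ 2k, an intersecting family of k-subsets of an n-element set has size at most C(n − 1, k − 1), with equality for 'star' families {A ⊆ [n] : |A| = k, i ∈ A} (fix an element i). For n = 68, k = 4: C(67, 3) = 47905.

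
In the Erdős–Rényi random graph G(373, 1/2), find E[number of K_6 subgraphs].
E[# K_6] = C(373, 6) · (1/2)^C(6, 2) = 3592271012232 / 2^15 = 449033876529/4096 ≈ 109627411.261963

For each 6-subset S of vertices (there are C(373, 6) = 3592271012232 such S), let X_S = 1 if S induces a K_6 (all C(6, 2) = 15 edges present). Then P(X_S = 1) = (1/2)^15 = 1/32768. By linearity of expectation, E[# K_6] = C(373, 6) · (1/2)^15 = 3592271012232 / 32768 = 449033876529/4096 ≈ 109627411.261963.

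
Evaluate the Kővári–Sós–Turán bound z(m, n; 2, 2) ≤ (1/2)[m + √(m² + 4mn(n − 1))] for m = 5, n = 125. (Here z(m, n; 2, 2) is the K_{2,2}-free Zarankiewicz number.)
z(5, 125; 2, 2) ≤ (1/2)[5 + √(5² + 4·5·125·124)] = (1/2)[5 + √310025] = 280.8994

Kővári–Sós–Turán: let r_1, ..., r_5 be the row sums and z = Σ r_i the total number of 1s. Each pair of columns can share at most one row with both entries 1 (else a 2×2 all-ones block appears), so Σ_i C(r_i, 2) ≤ C(125, 2) = 7750. By convexity Σ_i C(r_i, 2) ≥ 5·C(z/5, 2) = z(z − 5)/(2·5), giving z² − 5z − 5·125·124 ≤ 0 and hence z ≤ (1/2)[5 + √(25 + 4·77500)] = (1/2)[5 + √310025] ≈ (1/2)(5 + 556.7989) = 280.8994.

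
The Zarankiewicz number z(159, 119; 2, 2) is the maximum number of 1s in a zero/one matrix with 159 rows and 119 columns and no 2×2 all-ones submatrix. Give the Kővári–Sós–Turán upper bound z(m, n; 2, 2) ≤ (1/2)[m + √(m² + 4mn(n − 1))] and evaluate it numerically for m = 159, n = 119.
z(159, 119; 2, 2) ≤ (1/2)[159 + √(159² + 4·159·119·118)] = (1/2)[159 + √8955993] = 1575.8283

Kővári–Sós–Turán: let r_1, ..., r_159 be the row sums and z = Σ r_i the total number of 1s. Each pair of columns can share at most one row with both entries 1 (else a 2×2 all-ones block appears), so Σ_i C(r_i, 2) ≤ C(119, 2) = 7021. By convexity Σ_i C(r_i, 2) ≥ 159·C(z/159, 2) = z(z − 159)/(2·159), giving z² − 159z − 159·119·118 ≤ 0 and hence z ≤ (1/2)[159 + √(25281 + 4·2232678)] = (1/2)[159 + √8955993] ≈ (1/2)(159 + 2992.6565) = 1575.8283.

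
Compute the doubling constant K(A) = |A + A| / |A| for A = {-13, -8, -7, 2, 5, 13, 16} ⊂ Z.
K = |A + A| / |A| = 27/7

Enumerate A + A = {a + b : a, b ∈ A}. With |A| = 7, there are |A|^2 = 49 ordered sum pairs; collecting distinct values, A + A = {-26, -21, -20, -16, -15, -14, -11, -8, -6, -5, -3, -2, 0, 3, 4, 5, 6, 7, 8, 9, 10, 15, 18, 21, 26, 29, 32}, so |A + A| = 27. Thus K = 27/7. For comparison, the minimum possible |A + A| over all 7-element sets is 2·7 − 1 = 13 (so min K = 13/7), attained only by arithmetic progressions.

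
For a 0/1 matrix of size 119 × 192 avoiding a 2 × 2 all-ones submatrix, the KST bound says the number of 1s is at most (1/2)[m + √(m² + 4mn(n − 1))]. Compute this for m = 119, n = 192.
z(119, 192; 2, 2) ≤ (1/2)[119 + √(119² + 4·119·192·191)] = (1/2)[119 + √17470033] = 2149.3584

Kővári–Sós–Turán: let r_1, ..., r_119 be the row sums and z = Σ r_i the total number of 1s. Each pair of columns can share at most one row with both entries 1 (else a 2×2 all-ones block appears), so Σ_i C(r_i, 2) ≤ C(192, 2) = 18336. By convexity Σ_i C(r_i, 2) ≥ 119·C(z/119, 2) = z(z − 119)/(2·119), giving z² − 119z − 119·192·191 ≤ 0 and hence z ≤ (1/2)[119 + √(14161 + 4·4363968)] = (1/2)[119 + √17470033] ≈ (1/2)(119 + 4179.7169) = 2149.3584.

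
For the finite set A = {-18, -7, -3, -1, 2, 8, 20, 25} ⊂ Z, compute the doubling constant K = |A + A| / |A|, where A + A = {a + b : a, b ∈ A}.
K = |A + A| / |A| = 32/8 = 4

Enumerate A + A = {a + b : a, b ∈ A}. With |A| = 8, there are |A|^2 = 64 ordered sum pairs; collecting distinct values, A + A = {-36, -25, -21, -19, -16, -14, -10, -8, -6, -5, -4, -2, -1, 1, 2, 4, 5, 7, 10, 13, 16, 17, 18, 19, 22, 24, 27, 28, 33, 40, 45, 50}, so |A + A| = 32. Thus K = 32/8 = 4. For comparison, the minimum possible |A + A| over all 8-element sets is 2·8 − 1 = 15 (so min K = 15/8), attained only by arithmetic progressions.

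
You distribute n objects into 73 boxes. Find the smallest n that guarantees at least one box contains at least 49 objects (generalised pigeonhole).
n = (49 − 1)·73 + 1 = 3505

By the generalised pigeonhole principle, to guarantee some box contains ≥ r objects we need more than (r − 1) · k objects total. Threshold: n = (r − 1) · k + 1. With r = 49 and k = 73: n = 48 · 73 + 1 = 3504 + 1 = 3505. For n = 3504 = 48 · 73, we can put exactly 48 objects in every box, avoiding 49 in any single one — so 3505 is tight.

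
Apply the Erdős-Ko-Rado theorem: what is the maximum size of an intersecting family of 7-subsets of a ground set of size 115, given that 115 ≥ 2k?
max |F| = C(114, 6) = 2666926108

The Erdős-Ko-Rado theorem states: for n ≥ 2k, an intersecting family of k-subsets of an n-element set has size at most C(n − 1, k − 1), with equality for 'star' families {A ⊆ [n] : |A| = k, i ∈ A} (fix an element i). For n = 115, k = 7: C(114, 6) = 2666926108.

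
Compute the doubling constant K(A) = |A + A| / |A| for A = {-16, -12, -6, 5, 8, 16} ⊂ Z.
K = |A + A| / |A| = 20/6 = 10/3

Enumerate A + A = {a + b : a, b ∈ A}. With |A| = 6, there are |A|^2 = 36 ordered sum pairs; collecting distinct values, A + A = {-32, -28, -24, -22, -18, -12, -11, -8, -7, -4, -1, 0, 2, 4, 10, 13, 16, 21, 24, 32}, so |A + A| = 20. Thus K = 20/6 = 10/3. For comparison, the minimum possible |A + A| over all 6-element sets is 2·6 − 1 = 11 (so min K = 11/6), attained only by arithmetic progressions.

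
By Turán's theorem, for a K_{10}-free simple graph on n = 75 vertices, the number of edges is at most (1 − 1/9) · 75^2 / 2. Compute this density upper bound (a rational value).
Turán density bound = (8/9) · 75^2/2 = 2500

Turán's theorem: ex(n, K_{r+1}) is achieved by the complete r-partite Turán graph T(n, r) with parts as balanced as possible, and is at most (1 − 1/r) · n^2/2. For r = 9, n = 75: the density bound is (8/9) · 5625/2 = 2500. The integer-valued extremum is e(T(75, 9)) = 2499, which is strictly less than the density bound 2500 since 9 ∤ 75 (the parts of T(75, 9) cannot all be equal).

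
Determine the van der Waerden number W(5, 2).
W(5, 2) = 5 + 1 = 6

A 2-term AP is any pair of integers, so a monochromatic 2-AP exists iff some colour is used at least twice. With 5 colours, the colouring i ↦ i on {1, ..., 5} uses each colour once, avoiding any monochromatic pair, so W(5, 2) > 5. For {1, ..., 6}, pigeonhole forces two integers of the same colour, which form a monochromatic 2-AP. Hence W(5, 2) = 6.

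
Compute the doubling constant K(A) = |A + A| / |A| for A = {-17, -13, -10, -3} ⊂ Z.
K = |A + A| / |A| = 9/4

Enumerate A + A = {a + b : a, b ∈ A}. With |A| = 4, there are |A|^2 = 16 ordered sum pairs; collecting distinct values, A + A = {-34, -30, -27, -26, -23, -20, -16, -13, -6}, so |A + A| = 9. Thus K = 9/4. For comparison, the minimum possible |A + A| over all 4-element sets is 2·4 − 1 = 7 (so min K = 7/4), attained only by arithmetic progressions.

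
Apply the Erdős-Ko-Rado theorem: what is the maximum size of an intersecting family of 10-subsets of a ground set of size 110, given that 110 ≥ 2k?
max |F| = C(109, 9) = 4263421511271

Erdős-Ko-Rado (1961): when n ≥ 2k, max |F| = C(n−1, k−1). The bound is attained by the star {A : i ∈ A} for any fixed i ∈ [n]. Here C(110−1, 10−1) = C(109, 9) = 4263421511271.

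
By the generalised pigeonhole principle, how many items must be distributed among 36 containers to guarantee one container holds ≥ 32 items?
n = (32 − 1)·36 + 1 = 1117

By the generalised pigeonhole principle, to guarantee some box contains ≥ r objects we need more than (r − 1) · k objects total. Threshold: n = (r − 1) · k + 1. With r = 32 and k = 36: n = 31 · 36 + 1 = 1116 + 1 = 1117. For n = 1116 = 31 · 36, we can put exactly 31 objects in every box, avoiding 32 in any single one — so 1117 is tight.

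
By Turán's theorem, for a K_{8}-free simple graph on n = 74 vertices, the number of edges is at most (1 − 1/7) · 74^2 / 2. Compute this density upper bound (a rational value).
Turán density bound = (6/7) · 74^2/2 = 16428/7 ≈ 2346.8571

Turán's theorem: ex(n, K_{r+1}) is achieved by the complete r-partite Turán graph T(n, r) with parts as balanced as possible, and is at most (1 − 1/r) · n^2/2. For r = 7, n = 74: the density bound is (6/7) · 5476/2 = 16428/7 ≈ 2346.8571. The integer-valued extremum is e(T(74, 7)) = 2346, which is strictly less than the density bound 16428/7 since 7 ∤ 74 (the parts of T(74, 7) cannot all be equal).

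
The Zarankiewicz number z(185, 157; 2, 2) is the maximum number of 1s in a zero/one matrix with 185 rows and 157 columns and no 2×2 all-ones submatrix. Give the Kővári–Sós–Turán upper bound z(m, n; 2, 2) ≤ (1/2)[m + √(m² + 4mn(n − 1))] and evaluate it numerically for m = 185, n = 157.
z(185, 157; 2, 2) ≤ (1/2)[185 + √(185² + 4·185·157·156)] = (1/2)[185 + √18158305] = 2223.1281

Kővári–Sós–Turán: let r_1, ..., r_185 be the row sums and z = Σ r_i the total number of 1s. Each pair of columns can share at most one row with both entries 1 (else a 2×2 all-ones block appears), so Σ_i C(r_i, 2) ≤ C(157, 2) = 12246. By convexity Σ_i C(r_i, 2) ≥ 185·C(z/185, 2) = z(z − 185)/(2·185), giving z² − 185z − 185·157·156 ≤ 0 and hence z ≤ (1/2)[185 + √(34225 + 4·4531020)] = (1/2)[185 + √18158305] ≈ (1/2)(185 + 4261.2563) = 2223.1281.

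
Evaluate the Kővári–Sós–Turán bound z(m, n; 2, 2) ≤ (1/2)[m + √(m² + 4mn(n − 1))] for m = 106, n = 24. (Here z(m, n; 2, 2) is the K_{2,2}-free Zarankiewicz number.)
z(106, 24; 2, 2) ≤ (1/2)[106 + √(106² + 4·106·24·23)] = (1/2)[106 + √245284] = 300.6308

Kővári–Sós–Turán: let r_1, ..., r_106 be the row sums and z = Σ r_i the total number of 1s. Each pair of columns can share at most one row with both entries 1 (else a 2×2 all-ones block appears), so Σ_i C(r_i, 2) ≤ C(24, 2) = 276. By convexity Σ_i C(r_i, 2) ≥ 106·C(z/106, 2) = z(z − 106)/(2·106), giving z² − 106z − 106·24·23 ≤ 0 and hence z ≤ (1/2)[106 + √(11236 + 4·58512)] = (1/2)[106 + √245284] ≈ (1/2)(106 + 495.2615) = 300.6308.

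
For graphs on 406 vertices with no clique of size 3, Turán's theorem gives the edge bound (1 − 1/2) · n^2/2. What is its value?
Turán density bound = (1/2) · 406^2/2 = 41209

Turán's theorem: ex(n, K_{r+1}) is achieved by the complete r-partite Turán graph T(n, r) with parts as balanced as possible, and is at most (1 − 1/r) · n^2/2. For r = 2, n = 406: the density bound is (1/2) · 164836/2 = 41209. Since 2 ∣ 406, the Turán graph T(406, 2) has parts of equal size 203, and its edge count e(T(406, 2)) = 41209 attains the density bound exactly.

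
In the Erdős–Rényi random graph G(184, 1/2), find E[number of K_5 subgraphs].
E[# K_5] = C(184, 5) · (1/2)^C(5, 2) = 1663834536 / 2^10 = 207979317/128 = 1624838.4140625

For each 5-subset S of vertices (there are C(184, 5) = 1663834536 such S), let X_S = 1 if S induces a K_5 (all C(5, 2) = 10 edges present). Then P(X_S = 1) = (1/2)^10 = 1/1024. By linearity of expectation, E[# K_5] = C(184, 5) · (1/2)^10 = 1663834536 / 1024 = 207979317/128 = 1624838.4140625.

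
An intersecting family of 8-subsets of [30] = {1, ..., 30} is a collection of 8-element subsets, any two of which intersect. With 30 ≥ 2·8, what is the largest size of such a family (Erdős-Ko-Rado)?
max |F| = C(29, 7) = 1560780

The Erdős-Ko-Rado theorem states: for n ≥ 2k, an intersecting family of k-subsets of an n-element set has size at most C(n − 1, k − 1), with equality for 'star' families {A ⊆ [n] : |A| = k, i ∈ A} (fix an element i). For n = 30, k = 8: C(29, 7) = 1560780.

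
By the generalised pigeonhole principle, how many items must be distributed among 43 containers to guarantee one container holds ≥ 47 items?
n = (47 − 1)·43 + 1 = 1979

By the generalised pigeonhole principle, to guarantee some box contains ≥ r objects we need more than (r − 1) · k objects total. Threshold: n = (r − 1) · k + 1. With r = 47 and k = 43: n = 46 · 43 + 1 = 1978 + 1 = 1979. For n = 1978 = 46 · 43, we can put exactly 46 objects in every box, avoiding 47 in any single one — so 1979 is tight.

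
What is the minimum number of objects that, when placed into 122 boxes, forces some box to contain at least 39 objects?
n = (39 − 1)·122 + 1 = 4637

By the generalised pigeonhole principle, to guarantee some box contains ≥ r objects we need more than (r − 1) · k objects total. Threshold: n = (r − 1) · k + 1. With r = 39 and k = 122: n = 38 · 122 + 1 = 4636 + 1 = 4637. For n = 4636 = 38 · 122, we can put exactly 38 objects in every box, avoiding 39 in any single one — so 4637 is tight.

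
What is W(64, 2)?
W(64, 2) = 64 + 1 = 65

A 2-term AP is any pair of integers, so a monochromatic 2-AP exists iff some colour is used at least twice. With 64 colours, the colouring i ↦ i on {1, ..., 64} uses each colour once, avoiding any monochromatic pair, so W(64, 2) > 64. For {1, ..., 65}, pigeonhole forces two integers of the same colour, which form a monochromatic 2-AP. Hence W(64, 2) = 65.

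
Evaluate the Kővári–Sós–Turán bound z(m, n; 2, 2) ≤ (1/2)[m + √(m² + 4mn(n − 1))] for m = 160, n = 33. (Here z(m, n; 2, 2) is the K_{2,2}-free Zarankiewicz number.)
z(160, 33; 2, 2) ≤ (1/2)[160 + √(160² + 4·160·33·32)] = (1/2)[160 + √701440] = 498.7601

Kővári–Sós–Turán: let r_1, ..., r_160 be the row sums and z = Σ r_i the total number of 1s. Each pair of columns can share at most one row with both entries 1 (else a 2×2 all-ones block appears), so Σ_i C(r_i, 2) ≤ C(33, 2) = 528. By convexity Σ_i C(r_i, 2) ≥ 160·C(z/160, 2) = z(z − 160)/(2·160), giving z² − 160z − 160·33·32 ≤ 0 and hence z ≤ (1/2)[160 + √(25600 + 4·168960)] = (1/2)[160 + √701440] ≈ (1/2)(160 + 837.5201) = 498.7601.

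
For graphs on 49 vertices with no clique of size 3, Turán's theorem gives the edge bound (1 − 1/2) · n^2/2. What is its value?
Turán density bound = (1/2) · 49^2/2 = 2401/4 ≈ 600.25

Turán's theorem: ex(n, K_{r+1}) is achieved by the complete r-partite Turán graph T(n, r) with parts as balanced as possible, and is at most (1 − 1/r) · n^2/2. For r = 2, n = 49: the density bound is (1/2) · 2401/2 = 2401/4 ≈ 600.25. The integer-valued extremum is e(T(49, 2)) = 600, which is strictly less than the density bound 2401/4 since 2 ∤ 49 (the parts of T(49, 2) cannot all be equal).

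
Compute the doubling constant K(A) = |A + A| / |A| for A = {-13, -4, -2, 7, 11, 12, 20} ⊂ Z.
K = |A + A| / |A| = 25/7

Enumerate A + A = {a + b : a, b ∈ A}. With |A| = 7, there are |A|^2 = 49 ordered sum pairs; collecting distinct values, A + A = {-26, -17, -15, -8, -6, -4, -2, -1, 3, 5, 7, 8, 9, 10, 14, 16, 18, 19, 22, 23, 24, 27, 31, 32, 40}, so |A + A| = 25. Thus K = 25/7. For comparison, the minimum possible |A + A| over all 7-element sets is 2·7 − 1 = 13 (so min K = 13/7), attained only by arithmetic progressions.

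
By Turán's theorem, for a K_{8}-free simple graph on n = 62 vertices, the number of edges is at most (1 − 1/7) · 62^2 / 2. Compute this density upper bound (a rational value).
Turán density bound = (6/7) · 62^2/2 = 11532/7 ≈ 1647.4286

Turán's theorem: ex(n, K_{r+1}) is achieved by the complete r-partite Turán graph T(n, r) with parts as balanced as possible, and is at most (1 − 1/r) · n^2/2. For r = 7, n = 62: the density bound is (6/7) · 3844/2 = 11532/7 ≈ 1647.4286. The integer-valued extremum is e(T(62, 7)) = 1647, which is strictly less than the density bound 11532/7 since 7 ∤ 62 (the parts of T(62, 7) cannot all be equal).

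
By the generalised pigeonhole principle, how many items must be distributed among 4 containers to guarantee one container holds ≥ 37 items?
n = (37 − 1)·4 + 1 = 145

By the generalised pigeonhole principle, to guarantee some box contains ≥ r objects we need more than (r − 1) · k objects total. Threshold: n = (r − 1) · k + 1. With r = 37 and k = 4: n = 36 · 4 + 1 = 144 + 1 = 145. For n = 144 = 36 · 4, we can put exactly 36 objects in every box, avoiding 37 in any single one — so 145 is tight.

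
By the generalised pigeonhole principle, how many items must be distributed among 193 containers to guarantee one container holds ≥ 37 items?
n = (37 − 1)·193 + 1 = 6949

By the generalised pigeonhole principle, to guarantee some box contains ≥ r objects we need more than (r − 1) · k objects total. Threshold: n = (r − 1) · k + 1. With r = 37 and k = 193: n = 36 · 193 + 1 = 6948 + 1 = 6949. For n = 6948 = 36 · 193, we can put exactly 36 objects in every box, avoiding 37 in any single one — so 6949 is tight.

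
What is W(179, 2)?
W(179, 2) = 179 + 1 = 180

A 2-term AP is any pair of integers, so a monochromatic 2-AP exists iff some colour is used at least twice. With 179 colours, the colouring i ↦ i on {1, ..., 179} uses each colour once, avoiding any monochromatic pair, so W(179, 2) > 179. For {1, ..., 180}, pigeonhole forces two integers of the same colour, which form a monochromatic 2-AP. Hence W(179, 2) = 180.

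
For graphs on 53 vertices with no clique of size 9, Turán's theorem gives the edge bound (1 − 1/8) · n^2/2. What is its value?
Turán density bound = (7/8) · 53^2/2 = 19663/16 ≈ 1228.9375

Turán's theorem: ex(n, K_{r+1}) is achieved by the complete r-partite Turán graph T(n, r) with parts as balanced as possible, and is at most (1 − 1/r) · n^2/2. For r = 8, n = 53: the density bound is (7/8) · 2809/2 = 19663/16 ≈ 1228.9375. The integer-valued extremum is e(T(53, 8)) = 1228, which is strictly less than the density bound 19663/16 since 8 ∤ 53 (the parts of T(53, 8) cannot all be equal).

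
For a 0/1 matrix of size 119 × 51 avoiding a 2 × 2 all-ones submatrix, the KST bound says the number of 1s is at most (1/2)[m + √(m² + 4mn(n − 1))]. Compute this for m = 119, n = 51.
z(119, 51; 2, 2) ≤ (1/2)[119 + √(119² + 4·119·51·50)] = (1/2)[119 + √1227961] = 613.567

Kővári–Sós–Turán: let r_1, ..., r_119 be the row sums and z = Σ r_i the total number of 1s. Each pair of columns can share at most one row with both entries 1 (else a 2×2 all-ones block appears), so Σ_i C(r_i, 2) ≤ C(51, 2) = 1275. By convexity Σ_i C(r_i, 2) ≥ 119·C(z/119, 2) = z(z − 119)/(2·119), giving z² − 119z − 119·51·50 ≤ 0 and hence z ≤ (1/2)[119 + √(14161 + 4·303450)] = (1/2)[119 + √1227961] ≈ (1/2)(119 + 1108.134) = 613.567.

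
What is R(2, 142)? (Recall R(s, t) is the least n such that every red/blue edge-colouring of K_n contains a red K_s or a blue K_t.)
R(2, 142) = 142

R(2, k) = k for all k ≥ 2: in a 2-colouring of K_k, either some edge is red (a red K_2) or all edges are blue (a blue K_k). And K_{141} coloured all-blue has no blue K_142, so R(2, 142) > 141. Hence R(2, 142) = 142.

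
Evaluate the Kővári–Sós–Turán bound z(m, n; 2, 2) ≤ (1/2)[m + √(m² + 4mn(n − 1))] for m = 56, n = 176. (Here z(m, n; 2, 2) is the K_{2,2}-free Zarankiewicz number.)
z(56, 176; 2, 2) ≤ (1/2)[56 + √(56² + 4·56·176·175)] = (1/2)[56 + √6902336] = 1341.6149

Kővári–Sós–Turán: let r_1, ..., r_56 be the row sums and z = Σ r_i the total number of 1s. Each pair of columns can share at most one row with both entries 1 (else a 2×2 all-ones block appears), so Σ_i C(r_i, 2) ≤ C(176, 2) = 15400. By convexity Σ_i C(r_i, 2) ≥ 56·C(z/56, 2) = z(z − 56)/(2·56), giving z² − 56z − 56·176·175 ≤ 0 and hence z ≤ (1/2)[56 + √(3136 + 4·1724800)] = (1/2)[56 + √6902336] ≈ (1/2)(56 + 2627.2297) = 1341.6149.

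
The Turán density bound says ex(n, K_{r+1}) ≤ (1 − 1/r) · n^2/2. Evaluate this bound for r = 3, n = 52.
Turán density bound = (2/3) · 52^2/2 = 2704/3 ≈ 901.3333

Turán's theorem: ex(n, K_{r+1}) is achieved by the complete r-partite Turán graph T(n, r) with parts as balanced as possible, and is at most (1 − 1/r) · n^2/2. For r = 3, n = 52: the density bound is (2/3) · 2704/2 = 2704/3 ≈ 901.3333. The integer-valued extremum is e(T(52, 3)) = 901, which is strictly less than the density bound 2704/3 since 3 ∤ 52 (the parts of T(52, 3) cannot all be equal).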